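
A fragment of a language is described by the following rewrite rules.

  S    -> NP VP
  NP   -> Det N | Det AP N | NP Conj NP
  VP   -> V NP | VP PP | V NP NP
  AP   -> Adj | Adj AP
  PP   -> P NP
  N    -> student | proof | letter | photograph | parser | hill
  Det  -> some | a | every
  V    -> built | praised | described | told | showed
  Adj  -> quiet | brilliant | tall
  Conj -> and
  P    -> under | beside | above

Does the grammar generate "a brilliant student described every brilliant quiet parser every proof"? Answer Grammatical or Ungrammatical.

S
  NP
    Det: a
    AP
      Adj: brilliant
    N: student
  VP
    V: described
    NP
      Det: every
      AP
        Adj: brilliant
        AP
          Adj: quiet
      N: parser
    NP
      Det: every
      N: proof
The bracketing above is licensed at every node by one of the given productions, with S at the root.

Grammatical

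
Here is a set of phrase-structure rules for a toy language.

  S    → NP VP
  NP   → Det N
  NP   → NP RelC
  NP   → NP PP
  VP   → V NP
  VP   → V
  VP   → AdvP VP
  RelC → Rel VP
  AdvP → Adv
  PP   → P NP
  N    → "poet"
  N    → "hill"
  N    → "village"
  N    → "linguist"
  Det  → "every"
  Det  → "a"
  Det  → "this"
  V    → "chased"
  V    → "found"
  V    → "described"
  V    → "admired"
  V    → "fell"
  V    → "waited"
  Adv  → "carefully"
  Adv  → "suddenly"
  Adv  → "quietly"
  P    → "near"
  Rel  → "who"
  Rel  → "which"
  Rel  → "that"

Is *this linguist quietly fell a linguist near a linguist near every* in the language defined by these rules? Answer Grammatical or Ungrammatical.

For S → NP VP, the only prefix that parses as NP is 'this linguist', but the remainder 'quietly fell a linguist near a linguist near every' is not a VP under these rules.

Ungrammatical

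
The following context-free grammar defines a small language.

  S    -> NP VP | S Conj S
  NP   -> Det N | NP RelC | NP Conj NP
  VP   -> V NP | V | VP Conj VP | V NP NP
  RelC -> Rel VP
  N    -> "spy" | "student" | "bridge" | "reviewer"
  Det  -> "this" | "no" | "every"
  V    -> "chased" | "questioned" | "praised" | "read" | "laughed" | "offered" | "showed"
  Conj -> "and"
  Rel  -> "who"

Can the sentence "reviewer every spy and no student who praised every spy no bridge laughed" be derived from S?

For S → NP VP, no prefix of the string parses as an NP. The alternative S rule S → S Conj S likewise has no satisfying split.

Ungrammatical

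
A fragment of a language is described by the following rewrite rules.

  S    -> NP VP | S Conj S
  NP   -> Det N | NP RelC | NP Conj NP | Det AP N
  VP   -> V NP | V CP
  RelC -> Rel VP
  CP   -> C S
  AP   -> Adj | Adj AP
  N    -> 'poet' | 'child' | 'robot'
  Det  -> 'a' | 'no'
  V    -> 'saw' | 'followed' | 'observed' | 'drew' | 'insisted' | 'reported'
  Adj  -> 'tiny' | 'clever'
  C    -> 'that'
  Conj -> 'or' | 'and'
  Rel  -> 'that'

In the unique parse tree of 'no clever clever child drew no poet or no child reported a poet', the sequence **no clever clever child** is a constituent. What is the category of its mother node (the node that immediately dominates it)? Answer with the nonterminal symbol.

S

S
  S
    NP
      Det: no
      AP
        Adj: clever
        AP
          Adj: clever
      N: child
    VP
      V: drew
      NP
        Det: no
        N: poet
  Conj: or
  S
    NP
      Det: no
      N: child
    VP
      V: reported
      NP
        Det: a
        N: poet
The span 'no clever clever child' is the NP node built by NP → Det AP N.
Its mother is the S built by S → NP VP.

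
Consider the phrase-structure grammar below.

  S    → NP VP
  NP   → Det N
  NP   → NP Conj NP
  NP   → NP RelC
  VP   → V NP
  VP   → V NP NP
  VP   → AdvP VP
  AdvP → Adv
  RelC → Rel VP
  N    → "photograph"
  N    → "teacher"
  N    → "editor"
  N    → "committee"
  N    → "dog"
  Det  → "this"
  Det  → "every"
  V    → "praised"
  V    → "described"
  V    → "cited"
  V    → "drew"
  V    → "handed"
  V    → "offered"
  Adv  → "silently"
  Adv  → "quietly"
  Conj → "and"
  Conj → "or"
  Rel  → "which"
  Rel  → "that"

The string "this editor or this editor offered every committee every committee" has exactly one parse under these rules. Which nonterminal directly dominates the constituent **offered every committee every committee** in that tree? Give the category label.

S
  NP
    NP
      Det: this
      N: editor
    Conj: or
    NP
      Det: this
      N: editor
  VP
    V: offered
    NP
      Det: every
      N: committee
    NP
      Det: every
      N: committee
The span 'offered every committee every committee' is the VP node built by VP → V NP NP.
Its mother is the S built by S → NP VP.

S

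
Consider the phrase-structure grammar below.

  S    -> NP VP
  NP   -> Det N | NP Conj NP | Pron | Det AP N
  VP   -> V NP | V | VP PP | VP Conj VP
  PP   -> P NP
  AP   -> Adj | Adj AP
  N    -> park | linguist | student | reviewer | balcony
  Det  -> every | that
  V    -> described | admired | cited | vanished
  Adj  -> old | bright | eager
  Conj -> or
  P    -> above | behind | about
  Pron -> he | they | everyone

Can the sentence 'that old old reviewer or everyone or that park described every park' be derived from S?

Grammatical

[S [NP [NP [Det that] [AP [Adj old] [AP [Adj old]]] [N reviewer]] [Conj or] [NP [NP [Pron everyone]] [Conj or] [NP [Det that] [N park]]]] [VP [V described] [NP [Det every] [N park]]]]
The bracketing above is licensed at every node by one of the given productions, with S at the root.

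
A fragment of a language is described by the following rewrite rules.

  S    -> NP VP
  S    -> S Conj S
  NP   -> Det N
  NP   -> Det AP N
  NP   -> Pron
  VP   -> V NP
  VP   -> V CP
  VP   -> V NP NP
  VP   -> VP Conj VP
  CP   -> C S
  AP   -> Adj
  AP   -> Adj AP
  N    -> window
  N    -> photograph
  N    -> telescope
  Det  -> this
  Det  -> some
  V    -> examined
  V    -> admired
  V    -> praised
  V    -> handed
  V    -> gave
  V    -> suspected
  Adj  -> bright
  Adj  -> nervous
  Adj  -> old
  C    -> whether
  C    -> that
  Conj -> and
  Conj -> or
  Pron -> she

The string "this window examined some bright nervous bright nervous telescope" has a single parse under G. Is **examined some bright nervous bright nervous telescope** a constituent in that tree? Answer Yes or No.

[S [NP [Det this] [N window]] [VP [V examined] [NP [Det some] [AP [Adj bright] [AP [Adj nervous] [AP [Adj bright] [AP [Adj nervous]]]]] [N telescope]]]]
The words 'examined some bright nervous bright nervous telescope' are exhaustively dominated by a single VP node (built by VP → V NP), so they form a constituent.

Yes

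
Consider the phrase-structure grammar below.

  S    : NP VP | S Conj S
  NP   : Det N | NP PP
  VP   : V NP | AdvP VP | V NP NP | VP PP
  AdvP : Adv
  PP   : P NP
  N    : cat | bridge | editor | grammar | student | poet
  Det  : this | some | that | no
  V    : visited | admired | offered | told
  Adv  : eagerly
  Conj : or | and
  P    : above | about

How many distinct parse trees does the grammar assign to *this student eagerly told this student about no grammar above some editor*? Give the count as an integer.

Two of the 9 distinct bracketings:
[S [NP [Det this] [N student]] [VP [AdvP [Adv eagerly]] [VP [V told] [NP [NP [Det this] [N student]] [PP [P about] [NP [NP [Det no] [N grammar]] [PP [P above] [NP [Det some] [N editor]]]]]]]]]
[S [NP [Det this] [N student]] [VP [AdvP [Adv eagerly]] [VP [V told] [NP [NP [NP [Det this] [N student]] [PP [P about] [NP [Det no] [N grammar]]]] [PP [P above] [NP [Det some] [N editor]]]]]]]
The trees differ in how a recursive rule is bracketed over the same span.

9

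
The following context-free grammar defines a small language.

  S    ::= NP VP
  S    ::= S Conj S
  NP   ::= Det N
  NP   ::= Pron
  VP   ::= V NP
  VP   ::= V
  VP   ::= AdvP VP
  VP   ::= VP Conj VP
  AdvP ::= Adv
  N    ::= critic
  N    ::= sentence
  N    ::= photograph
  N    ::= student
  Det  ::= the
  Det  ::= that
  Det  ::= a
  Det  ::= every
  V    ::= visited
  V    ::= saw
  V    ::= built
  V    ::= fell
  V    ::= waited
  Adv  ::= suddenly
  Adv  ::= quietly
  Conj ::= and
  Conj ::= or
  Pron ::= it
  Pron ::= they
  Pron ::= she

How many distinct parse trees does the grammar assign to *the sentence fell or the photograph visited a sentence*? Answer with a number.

[S [S [NP [Det the] [N sentence]] [VP [V fell]]] [Conj or] [S [NP [Det the] [N photograph]] [VP [V visited] [NP [Det a] [N sentence]]]]]
No rule offers an alternative attachment or grouping for any span, so this is the only derivation.

1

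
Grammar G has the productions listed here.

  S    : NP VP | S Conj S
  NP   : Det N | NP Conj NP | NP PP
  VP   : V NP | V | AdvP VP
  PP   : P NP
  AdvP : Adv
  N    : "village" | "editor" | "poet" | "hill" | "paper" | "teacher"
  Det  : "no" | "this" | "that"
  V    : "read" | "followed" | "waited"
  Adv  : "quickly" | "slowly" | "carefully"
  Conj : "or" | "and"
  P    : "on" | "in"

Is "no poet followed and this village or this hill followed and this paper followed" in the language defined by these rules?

Grammatical

[S [S [NP [Det no] [N poet]] [VP [V followed]]] [Conj and] [S [S [NP [NP [Det this] [N village]] [Conj or] [NP [Det this] [N hill]]] [VP [V followed]]] [Conj and] [S [NP [Det this] [N paper]] [VP [V followed]]]]]
Every word is introduced by a lexical rule and the phrasal rules combine the resulting categories into a single S.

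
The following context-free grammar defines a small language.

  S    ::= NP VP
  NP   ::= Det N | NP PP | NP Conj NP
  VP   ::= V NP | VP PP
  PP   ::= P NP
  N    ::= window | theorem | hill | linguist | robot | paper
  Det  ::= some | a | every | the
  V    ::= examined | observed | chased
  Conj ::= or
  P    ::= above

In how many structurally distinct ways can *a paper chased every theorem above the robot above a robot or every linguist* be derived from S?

Two of the 9 distinct bracketings:
[S [NP [Det a] [N paper]] [VP [V chased] [NP [NP [Det every] [N theorem]] [PP [P above] [NP [NP [Det the] [N robot]] [PP [P above] [NP [NP [Det a] [N robot]] [Conj or] [NP [Det every] [N linguist]]]]]]]]]
[S [NP [Det a] [N paper]] [VP [V chased] [NP [NP [Det every] [N theorem]] [PP [P above] [NP [NP [NP [Det the] [N robot]] [PP [P above] [NP [Det a] [N robot]]]] [Conj or] [NP [Det every] [N linguist]]]]]]]
The trees differ in how a recursive rule is bracketed over the same span.

9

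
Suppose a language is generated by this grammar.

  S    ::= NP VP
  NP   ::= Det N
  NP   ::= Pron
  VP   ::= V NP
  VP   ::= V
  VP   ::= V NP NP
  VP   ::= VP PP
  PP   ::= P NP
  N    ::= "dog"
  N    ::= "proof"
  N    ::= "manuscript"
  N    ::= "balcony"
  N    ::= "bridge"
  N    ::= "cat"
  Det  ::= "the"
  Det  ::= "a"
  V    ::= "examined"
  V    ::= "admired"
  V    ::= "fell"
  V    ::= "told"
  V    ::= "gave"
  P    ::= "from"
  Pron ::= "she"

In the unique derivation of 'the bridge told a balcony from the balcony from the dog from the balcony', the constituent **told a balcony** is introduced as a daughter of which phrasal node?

VP

[S [NP [Det the] [N bridge]] [VP [VP [VP [VP [V told] [NP [Det a] [N balcony]]] [PP [P from] [NP [Det the] [N balcony]]]] [PP [P from] [NP [Det the] [N dog]]]] [PP [P from] [NP [Det the] [N balcony]]]]]
The span 'told a balcony' is the VP node built by VP → V NP.
Its mother is the VP built by VP → VP PP.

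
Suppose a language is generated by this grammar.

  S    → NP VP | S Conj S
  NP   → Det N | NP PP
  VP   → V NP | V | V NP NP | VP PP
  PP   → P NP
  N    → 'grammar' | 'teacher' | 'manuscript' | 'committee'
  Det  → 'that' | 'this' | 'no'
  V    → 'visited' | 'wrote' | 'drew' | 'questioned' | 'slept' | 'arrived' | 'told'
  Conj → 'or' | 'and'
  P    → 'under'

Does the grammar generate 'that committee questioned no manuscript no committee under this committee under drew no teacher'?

A P word can never sit immediately before a V word in any string this grammar generates, so the substring 'under drew' rules out a derivation.

Ungrammatical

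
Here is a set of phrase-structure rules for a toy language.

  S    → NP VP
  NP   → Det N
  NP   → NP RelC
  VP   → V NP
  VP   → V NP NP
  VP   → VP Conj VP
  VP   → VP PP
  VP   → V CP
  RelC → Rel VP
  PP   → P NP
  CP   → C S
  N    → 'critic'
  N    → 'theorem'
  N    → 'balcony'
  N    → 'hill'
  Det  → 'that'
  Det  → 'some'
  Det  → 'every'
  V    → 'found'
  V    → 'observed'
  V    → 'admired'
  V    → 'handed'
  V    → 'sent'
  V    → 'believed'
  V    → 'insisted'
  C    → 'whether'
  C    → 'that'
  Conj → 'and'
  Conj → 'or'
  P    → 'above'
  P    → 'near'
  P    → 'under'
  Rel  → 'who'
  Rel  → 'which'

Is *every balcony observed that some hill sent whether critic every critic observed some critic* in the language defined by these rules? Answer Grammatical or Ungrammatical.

Ungrammatical

A C word can never sit immediately before an N word in any string this grammar generates, so the substring 'whether critic' rules out a derivation.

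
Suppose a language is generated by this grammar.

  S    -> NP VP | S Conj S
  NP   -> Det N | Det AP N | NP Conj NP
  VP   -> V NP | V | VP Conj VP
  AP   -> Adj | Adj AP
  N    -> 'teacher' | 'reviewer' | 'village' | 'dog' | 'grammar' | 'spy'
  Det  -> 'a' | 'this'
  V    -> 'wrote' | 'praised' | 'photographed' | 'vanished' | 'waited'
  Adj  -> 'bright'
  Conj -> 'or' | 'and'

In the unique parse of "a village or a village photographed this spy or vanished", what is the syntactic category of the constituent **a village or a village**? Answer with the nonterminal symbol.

NP

S
  NP
    NP
      Det: a
      N: village
    Conj: or
    NP
      Det: a
      N: village
  VP
    VP
      V: photographed
      NP
        Det: this
        N: spy
    Conj: or
    VP
      V: vanished
The span 'a village or a village' is the NP node built by NP → NP Conj NP.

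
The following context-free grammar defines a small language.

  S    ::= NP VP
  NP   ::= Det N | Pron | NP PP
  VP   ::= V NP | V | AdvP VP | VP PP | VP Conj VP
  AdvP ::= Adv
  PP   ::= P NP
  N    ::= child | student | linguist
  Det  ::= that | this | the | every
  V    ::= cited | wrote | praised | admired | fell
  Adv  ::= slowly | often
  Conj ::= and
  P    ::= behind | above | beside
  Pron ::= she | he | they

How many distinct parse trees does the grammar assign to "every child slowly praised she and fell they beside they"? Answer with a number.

7

Two of the 7 distinct bracketings:
[S [NP [Det every] [N child]] [VP [AdvP [Adv slowly]] [VP [VP [VP [V praised] [NP [Pron she]]] [Conj and] [VP [V fell] [NP [Pron they]]]] [PP [P beside] [NP [Pron they]]]]]]
[S [NP [Det every] [N child]] [VP [AdvP [Adv slowly]] [VP [VP [V praised] [NP [Pron she]]] [Conj and] [VP [V fell] [NP [NP [Pron they]] [PP [P beside] [NP [Pron they]]]]]]]]
The difference turns on whether NP → NP PP is used at the relevant span, versus an alternative expansion of NP.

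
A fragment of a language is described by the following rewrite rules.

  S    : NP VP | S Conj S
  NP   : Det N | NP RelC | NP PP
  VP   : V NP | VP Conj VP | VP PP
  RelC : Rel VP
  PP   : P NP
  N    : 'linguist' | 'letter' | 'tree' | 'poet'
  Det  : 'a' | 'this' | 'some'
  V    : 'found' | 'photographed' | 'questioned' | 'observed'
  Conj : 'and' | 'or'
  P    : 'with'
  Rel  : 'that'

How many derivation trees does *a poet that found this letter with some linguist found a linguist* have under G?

3

Two of the 3 distinct bracketings:
[S [NP [NP [Det a] [N poet]] [RelC [Rel that] [VP [V found] [NP [NP [Det this] [N letter]] [PP [P with] [NP [Det some] [N linguist]]]]]]] [VP [V found] [NP [Det a] [N linguist]]]]
[S [NP [NP [Det a] [N poet]] [RelC [Rel that] [VP [VP [V found] [NP [Det this] [N letter]]] [PP [P with] [NP [Det some] [N linguist]]]]]] [VP [V found] [NP [Det a] [N linguist]]]]
The difference turns on whether NP → NP PP is used at the relevant span, versus an alternative expansion of NP.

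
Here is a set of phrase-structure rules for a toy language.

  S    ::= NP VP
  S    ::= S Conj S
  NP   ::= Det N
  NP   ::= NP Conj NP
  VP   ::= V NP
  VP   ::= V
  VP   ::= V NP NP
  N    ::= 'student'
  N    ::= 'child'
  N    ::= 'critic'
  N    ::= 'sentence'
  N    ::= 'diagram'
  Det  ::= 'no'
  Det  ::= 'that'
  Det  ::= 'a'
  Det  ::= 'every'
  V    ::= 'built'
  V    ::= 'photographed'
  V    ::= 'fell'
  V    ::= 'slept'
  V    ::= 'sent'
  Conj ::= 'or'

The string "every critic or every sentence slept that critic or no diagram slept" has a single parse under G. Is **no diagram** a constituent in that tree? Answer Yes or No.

Yes

[S [S [NP [NP [Det every] [N critic]] [Conj or] [NP [Det every] [N sentence]]] [VP [V slept] [NP [Det that] [N critic]]]] [Conj or] [S [NP [Det no] [N diagram]] [VP [V slept]]]]
The words 'no diagram' are exhaustively dominated by a single NP node (built by NP → Det N), so they form a constituent.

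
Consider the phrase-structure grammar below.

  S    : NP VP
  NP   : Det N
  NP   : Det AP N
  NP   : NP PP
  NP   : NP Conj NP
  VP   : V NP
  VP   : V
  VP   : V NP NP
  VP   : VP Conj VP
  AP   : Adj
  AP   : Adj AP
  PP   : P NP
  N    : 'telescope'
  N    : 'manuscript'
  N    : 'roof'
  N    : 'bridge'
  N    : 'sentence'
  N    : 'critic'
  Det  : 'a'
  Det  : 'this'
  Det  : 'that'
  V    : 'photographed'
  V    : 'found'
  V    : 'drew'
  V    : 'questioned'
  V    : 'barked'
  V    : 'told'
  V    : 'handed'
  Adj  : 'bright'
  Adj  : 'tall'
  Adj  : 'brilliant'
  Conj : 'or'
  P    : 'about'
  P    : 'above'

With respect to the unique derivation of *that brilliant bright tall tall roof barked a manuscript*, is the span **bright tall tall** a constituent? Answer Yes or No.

[S [NP [Det that] [AP [Adj brilliant] [AP [Adj bright] [AP [Adj tall] [AP [Adj tall]]]]] [N roof]] [VP [V barked] [NP [Det a] [N manuscript]]]]
The words 'bright tall tall' are exhaustively dominated by a single AP node (built by AP → Adj AP), so they form a constituent.

Yes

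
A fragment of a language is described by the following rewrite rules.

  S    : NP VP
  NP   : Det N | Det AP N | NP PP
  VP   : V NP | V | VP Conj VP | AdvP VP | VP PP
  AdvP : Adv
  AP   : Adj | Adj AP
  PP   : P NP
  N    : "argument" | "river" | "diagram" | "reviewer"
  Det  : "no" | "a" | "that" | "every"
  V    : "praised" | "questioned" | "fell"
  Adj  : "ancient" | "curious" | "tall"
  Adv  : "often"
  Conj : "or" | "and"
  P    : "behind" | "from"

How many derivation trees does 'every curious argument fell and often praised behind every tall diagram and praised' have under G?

6

Two of the 6 distinct bracketings:
[S [NP [Det every] [AP [Adj curious]] [N argument]] [VP [VP [V fell]] [Conj and] [VP [VP [AdvP [Adv often]] [VP [VP [V praised]] [PP [P behind] [NP [Det every] [AP [Adj tall]] [N diagram]]]]] [Conj and] [VP [V praised]]]]]
[S [NP [Det every] [AP [Adj curious]] [N argument]] [VP [VP [V fell]] [Conj and] [VP [VP [VP [AdvP [Adv often]] [VP [V praised]]] [PP [P behind] [NP [Det every] [AP [Adj tall]] [N diagram]]]] [Conj and] [VP [V praised]]]]]
The trees differ in how a recursive rule is bracketed over the same span.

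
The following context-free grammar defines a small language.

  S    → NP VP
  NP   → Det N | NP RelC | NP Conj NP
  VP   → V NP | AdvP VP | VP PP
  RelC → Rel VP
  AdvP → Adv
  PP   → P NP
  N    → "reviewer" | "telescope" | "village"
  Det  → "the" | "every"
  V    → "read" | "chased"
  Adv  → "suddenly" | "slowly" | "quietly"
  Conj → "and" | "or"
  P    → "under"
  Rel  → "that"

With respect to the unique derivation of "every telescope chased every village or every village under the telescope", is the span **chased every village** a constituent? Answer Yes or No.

No

[S [NP [Det every] [N telescope]] [VP [VP [V chased] [NP [NP [Det every] [N village]] [Conj or] [NP [Det every] [N village]]]] [PP [P under] [NP [Det the] [N telescope]]]]]
The smallest constituent containing 'chased every village' is the VP spanning 'chased every village or every village'; no single node in the tree dominates exactly the given words.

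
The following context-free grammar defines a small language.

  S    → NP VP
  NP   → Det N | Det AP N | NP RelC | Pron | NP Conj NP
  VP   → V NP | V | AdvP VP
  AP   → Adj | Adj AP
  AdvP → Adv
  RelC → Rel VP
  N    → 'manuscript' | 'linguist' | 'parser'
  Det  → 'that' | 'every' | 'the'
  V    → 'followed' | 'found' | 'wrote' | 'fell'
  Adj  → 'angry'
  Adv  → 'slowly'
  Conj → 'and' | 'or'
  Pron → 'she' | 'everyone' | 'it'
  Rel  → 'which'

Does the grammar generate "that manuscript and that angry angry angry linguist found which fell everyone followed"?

For S → NP VP, every NP-prefix leaves a non-VP remainder: after 'that manuscript' the remainder is not a VP; after 'that manuscript and that angry angry angry linguist' the remainder is not a VP.

Ungrammatical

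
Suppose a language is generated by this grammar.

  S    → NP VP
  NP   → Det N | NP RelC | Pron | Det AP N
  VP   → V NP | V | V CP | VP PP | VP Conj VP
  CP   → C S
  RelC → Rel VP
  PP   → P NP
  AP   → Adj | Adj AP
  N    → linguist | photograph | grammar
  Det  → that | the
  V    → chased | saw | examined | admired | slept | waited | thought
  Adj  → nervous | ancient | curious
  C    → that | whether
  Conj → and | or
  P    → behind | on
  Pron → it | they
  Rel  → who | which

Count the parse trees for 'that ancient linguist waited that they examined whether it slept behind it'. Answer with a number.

Two of the 3 distinct bracketings:
[S [NP [Det that] [AP [Adj ancient]] [N linguist]] [VP [V waited] [CP [C that] [S [NP [Pron they]] [VP [V examined] [CP [C whether] [S [NP [Pron it]] [VP [VP [V slept]] [PP [P behind] [NP [Pron it]]]]]]]]]]]
[S [NP [Det that] [AP [Adj ancient]] [N linguist]] [VP [V waited] [CP [C that] [S [NP [Pron they]] [VP [VP [V examined] [CP [C whether] [S [NP [Pron it]] [VP [V slept]]]]] [PP [P behind] [NP [Pron it]]]]]]]]
The trees differ in how a recursive rule is bracketed over the same span.

3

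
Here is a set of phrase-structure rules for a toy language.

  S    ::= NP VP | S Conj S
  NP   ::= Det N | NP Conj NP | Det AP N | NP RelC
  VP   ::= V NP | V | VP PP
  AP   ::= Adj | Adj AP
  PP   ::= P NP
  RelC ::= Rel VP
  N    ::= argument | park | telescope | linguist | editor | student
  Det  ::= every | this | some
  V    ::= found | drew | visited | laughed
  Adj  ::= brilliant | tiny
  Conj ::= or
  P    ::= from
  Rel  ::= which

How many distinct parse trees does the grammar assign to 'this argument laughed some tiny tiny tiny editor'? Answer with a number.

1

[S [NP [Det this] [N argument]] [VP [V laughed] [NP [Det some] [AP [Adj tiny] [AP [Adj tiny] [AP [Adj tiny]]]] [N editor]]]]
No rule offers an alternative attachment or grouping for any span, so this is the only derivation.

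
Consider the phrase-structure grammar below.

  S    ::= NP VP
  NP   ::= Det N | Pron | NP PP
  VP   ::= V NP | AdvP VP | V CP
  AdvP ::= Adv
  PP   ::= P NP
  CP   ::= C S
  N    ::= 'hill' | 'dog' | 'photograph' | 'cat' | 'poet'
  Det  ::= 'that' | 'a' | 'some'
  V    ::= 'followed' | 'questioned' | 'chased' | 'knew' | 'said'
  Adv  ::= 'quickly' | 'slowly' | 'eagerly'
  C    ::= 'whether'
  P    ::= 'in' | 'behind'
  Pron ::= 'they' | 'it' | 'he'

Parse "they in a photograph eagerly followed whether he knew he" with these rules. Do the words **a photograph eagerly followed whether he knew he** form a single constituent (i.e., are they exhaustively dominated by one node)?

[S [NP [NP [Pron they]] [PP [P in] [NP [Det a] [N photograph]]]] [VP [AdvP [Adv eagerly]] [VP [V followed] [CP [C whether] [S [NP [Pron he]] [VP [V knew] [NP [Pron he]]]]]]]]
The smallest constituent containing 'a photograph eagerly followed whether he knew he' is the S spanning 'they in a photograph eagerly followed whether he knew he'; no single node in the tree dominates exactly the given words.

No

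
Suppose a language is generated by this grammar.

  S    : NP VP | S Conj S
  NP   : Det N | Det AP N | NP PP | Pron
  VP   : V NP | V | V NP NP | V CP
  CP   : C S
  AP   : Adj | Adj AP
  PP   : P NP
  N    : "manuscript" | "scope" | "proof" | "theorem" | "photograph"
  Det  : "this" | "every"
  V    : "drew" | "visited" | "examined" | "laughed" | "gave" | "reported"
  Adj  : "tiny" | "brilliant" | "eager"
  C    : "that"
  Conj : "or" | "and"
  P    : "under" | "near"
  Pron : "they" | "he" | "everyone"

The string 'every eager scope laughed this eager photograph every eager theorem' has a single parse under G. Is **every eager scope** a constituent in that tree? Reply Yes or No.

[S [NP [Det every] [AP [Adj eager]] [N scope]] [VP [V laughed] [NP [Det this] [AP [Adj eager]] [N photograph]] [NP [Det every] [AP [Adj eager]] [N theorem]]]]
The words 'every eager scope' are exhaustively dominated by a single NP node (built by NP → Det AP N), so they form a constituent.

Yes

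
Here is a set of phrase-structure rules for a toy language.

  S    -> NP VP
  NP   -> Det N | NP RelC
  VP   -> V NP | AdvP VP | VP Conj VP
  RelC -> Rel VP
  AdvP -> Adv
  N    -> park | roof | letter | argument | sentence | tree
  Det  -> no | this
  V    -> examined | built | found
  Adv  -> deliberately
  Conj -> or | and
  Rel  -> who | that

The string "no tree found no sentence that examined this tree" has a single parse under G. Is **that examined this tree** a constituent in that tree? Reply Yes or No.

Yes

[S [NP [Det no] [N tree]] [VP [V found] [NP [NP [Det no] [N sentence]] [RelC [Rel that] [VP [V examined] [NP [Det this] [N tree]]]]]]]
The words 'that examined this tree' are exhaustively dominated by a single RelC node (built by RelC → Rel VP), so they form a constituent.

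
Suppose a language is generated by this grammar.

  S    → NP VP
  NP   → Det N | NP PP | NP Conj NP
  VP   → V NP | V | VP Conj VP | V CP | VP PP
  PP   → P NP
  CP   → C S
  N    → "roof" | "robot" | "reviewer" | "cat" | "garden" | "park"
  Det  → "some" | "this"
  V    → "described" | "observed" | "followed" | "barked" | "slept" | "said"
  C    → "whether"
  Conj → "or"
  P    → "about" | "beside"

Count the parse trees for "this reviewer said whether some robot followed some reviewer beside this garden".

3

Two of the 3 distinct bracketings:
[S [NP [Det this] [N reviewer]] [VP [V said] [CP [C whether] [S [NP [Det some] [N robot]] [VP [V followed] [NP [NP [Det some] [N reviewer]] [PP [P beside] [NP [Det this] [N garden]]]]]]]]]
[S [NP [Det this] [N reviewer]] [VP [V said] [CP [C whether] [S [NP [Det some] [N robot]] [VP [VP [V followed] [NP [Det some] [N reviewer]]] [PP [P beside] [NP [Det this] [N garden]]]]]]]]
The difference turns on whether NP → NP PP is used at the relevant span, versus an alternative expansion of NP.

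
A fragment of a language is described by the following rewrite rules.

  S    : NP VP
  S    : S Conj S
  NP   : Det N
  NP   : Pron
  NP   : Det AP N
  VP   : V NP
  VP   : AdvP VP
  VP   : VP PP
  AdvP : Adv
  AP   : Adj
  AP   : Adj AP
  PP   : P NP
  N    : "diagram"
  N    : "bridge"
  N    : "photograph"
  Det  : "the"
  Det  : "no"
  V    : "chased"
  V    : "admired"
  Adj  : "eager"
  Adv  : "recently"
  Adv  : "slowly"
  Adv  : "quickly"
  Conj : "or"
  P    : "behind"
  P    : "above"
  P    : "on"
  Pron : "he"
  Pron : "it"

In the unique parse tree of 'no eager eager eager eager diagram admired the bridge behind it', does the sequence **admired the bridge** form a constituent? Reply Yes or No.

[S [NP [Det no] [AP [Adj eager] [AP [Adj eager] [AP [Adj eager] [AP [Adj eager]]]]] [N diagram]] [VP [VP [V admired] [NP [Det the] [N bridge]]] [PP [P behind] [NP [Pron it]]]]]
The words 'admired the bridge' are exhaustively dominated by a single VP node (built by VP → V NP), so they form a constituent.

Yes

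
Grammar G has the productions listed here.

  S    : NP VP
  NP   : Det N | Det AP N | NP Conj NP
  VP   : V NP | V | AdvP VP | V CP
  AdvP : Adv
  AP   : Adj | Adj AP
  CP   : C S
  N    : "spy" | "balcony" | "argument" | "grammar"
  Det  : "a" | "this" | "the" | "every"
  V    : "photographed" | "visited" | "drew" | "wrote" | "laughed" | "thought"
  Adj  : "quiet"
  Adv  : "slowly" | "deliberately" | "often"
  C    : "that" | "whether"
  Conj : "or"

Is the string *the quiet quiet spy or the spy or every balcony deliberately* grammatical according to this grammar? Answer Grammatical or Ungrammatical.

Ungrammatical

For S → NP VP, every NP-prefix leaves a non-VP remainder: after 'the quiet quiet spy' the remainder is not a VP; after 'the quiet quiet spy or the spy' the remainder is not a VP; after 'the quiet quiet spy or the spy or every balcony' the remainder is not a VP.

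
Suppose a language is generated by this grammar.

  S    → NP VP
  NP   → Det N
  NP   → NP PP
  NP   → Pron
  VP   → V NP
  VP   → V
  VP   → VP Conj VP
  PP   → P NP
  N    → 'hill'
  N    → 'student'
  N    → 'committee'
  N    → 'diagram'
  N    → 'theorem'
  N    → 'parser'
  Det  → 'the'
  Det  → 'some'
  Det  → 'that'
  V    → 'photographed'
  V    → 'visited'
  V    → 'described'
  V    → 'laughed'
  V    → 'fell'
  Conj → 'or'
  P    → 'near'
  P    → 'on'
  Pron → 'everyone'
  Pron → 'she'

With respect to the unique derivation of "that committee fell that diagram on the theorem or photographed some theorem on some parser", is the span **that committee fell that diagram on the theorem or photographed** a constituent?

[S [NP [Det that] [N committee]] [VP [VP [V fell] [NP [NP [Det that] [N diagram]] [PP [P on] [NP [Det the] [N theorem]]]]] [Conj or] [VP [V photographed] [NP [NP [Det some] [N theorem]] [PP [P on] [NP [Det some] [N parser]]]]]]]
The smallest constituent containing 'that committee fell that diagram on the theorem or photographed' is the S spanning 'that committee fell that diagram on the theorem or photographed some theorem on some parser'; no single node in the tree dominates exactly the given words.

No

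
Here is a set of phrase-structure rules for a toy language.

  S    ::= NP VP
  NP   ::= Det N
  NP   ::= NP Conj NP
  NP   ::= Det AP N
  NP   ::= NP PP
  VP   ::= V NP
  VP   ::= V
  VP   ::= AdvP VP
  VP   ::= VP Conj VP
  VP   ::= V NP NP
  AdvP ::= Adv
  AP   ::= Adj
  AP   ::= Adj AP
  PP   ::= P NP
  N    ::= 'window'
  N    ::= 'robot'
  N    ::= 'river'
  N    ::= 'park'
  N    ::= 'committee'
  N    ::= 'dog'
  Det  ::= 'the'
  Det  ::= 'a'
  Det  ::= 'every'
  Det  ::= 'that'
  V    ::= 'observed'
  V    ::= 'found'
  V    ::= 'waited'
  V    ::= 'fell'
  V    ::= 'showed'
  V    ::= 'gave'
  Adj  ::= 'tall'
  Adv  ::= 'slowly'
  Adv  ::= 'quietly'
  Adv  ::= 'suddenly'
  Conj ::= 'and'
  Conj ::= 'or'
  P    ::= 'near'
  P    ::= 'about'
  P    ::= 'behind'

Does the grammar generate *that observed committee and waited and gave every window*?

Ungrammatical

A Det word can never sit immediately before a V word in any string this grammar generates, so the substring 'that observed' rules out a derivation.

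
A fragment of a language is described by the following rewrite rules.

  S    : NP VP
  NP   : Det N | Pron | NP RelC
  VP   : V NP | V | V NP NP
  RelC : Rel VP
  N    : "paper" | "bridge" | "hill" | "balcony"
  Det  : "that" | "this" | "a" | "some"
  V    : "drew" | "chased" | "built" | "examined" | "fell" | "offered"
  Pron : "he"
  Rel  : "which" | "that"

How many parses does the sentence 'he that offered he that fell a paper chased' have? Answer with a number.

3

Two of the 3 distinct bracketings:
[S [NP [NP [Pron he]] [RelC [Rel that] [VP [V offered] [NP [NP [Pron he]] [RelC [Rel that] [VP [V fell] [NP [Det a] [N paper]]]]]]]] [VP [V chased]]]
[S [NP [NP [Pron he]] [RelC [Rel that] [VP [V offered] [NP [NP [Pron he]] [RelC [Rel that] [VP [V fell]]]] [NP [Det a] [N paper]]]]] [VP [V chased]]]
The difference turns on whether VP → V NP is used at the relevant span, versus an alternative expansion of VP.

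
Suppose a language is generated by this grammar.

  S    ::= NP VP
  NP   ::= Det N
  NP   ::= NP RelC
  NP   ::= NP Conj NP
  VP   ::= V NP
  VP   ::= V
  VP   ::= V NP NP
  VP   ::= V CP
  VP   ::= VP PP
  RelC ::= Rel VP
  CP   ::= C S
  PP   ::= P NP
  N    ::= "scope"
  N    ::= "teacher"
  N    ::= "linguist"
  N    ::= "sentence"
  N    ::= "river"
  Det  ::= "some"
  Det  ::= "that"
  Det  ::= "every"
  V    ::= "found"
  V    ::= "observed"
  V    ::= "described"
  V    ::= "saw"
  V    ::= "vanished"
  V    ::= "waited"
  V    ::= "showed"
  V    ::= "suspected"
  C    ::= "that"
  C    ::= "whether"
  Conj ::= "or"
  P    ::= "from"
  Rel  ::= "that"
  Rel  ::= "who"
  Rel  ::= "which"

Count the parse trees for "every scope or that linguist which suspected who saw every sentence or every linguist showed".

Two of the 7 distinct bracketings:
[S [NP [NP [NP [NP [Det every] [N scope]] [Conj or] [NP [Det that] [N linguist]]] [RelC [Rel which] [VP [V suspected]]]] [RelC [Rel who] [VP [V saw] [NP [NP [Det every] [N sentence]] [Conj or] [NP [Det every] [N linguist]]]]]] [VP [V showed]]]
[S [NP [NP [NP [Det every] [N scope]] [Conj or] [NP [NP [Det that] [N linguist]] [RelC [Rel which] [VP [V suspected]]]]] [RelC [Rel who] [VP [V saw] [NP [NP [Det every] [N sentence]] [Conj or] [NP [Det every] [N linguist]]]]]] [VP [V showed]]]
The trees differ in how a recursive rule is bracketed over the same span.

7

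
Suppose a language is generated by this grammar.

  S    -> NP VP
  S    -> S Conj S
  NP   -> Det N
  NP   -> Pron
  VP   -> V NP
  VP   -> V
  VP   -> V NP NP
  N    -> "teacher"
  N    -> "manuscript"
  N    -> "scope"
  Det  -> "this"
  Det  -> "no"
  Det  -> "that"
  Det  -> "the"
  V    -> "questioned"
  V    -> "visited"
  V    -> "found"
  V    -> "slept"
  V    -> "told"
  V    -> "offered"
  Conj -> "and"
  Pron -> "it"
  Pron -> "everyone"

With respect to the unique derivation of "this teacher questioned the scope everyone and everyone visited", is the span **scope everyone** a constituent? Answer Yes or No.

No

[S [S [NP [Det this] [N teacher]] [VP [V questioned] [NP [Det the] [N scope]] [NP [Pron everyone]]]] [Conj and] [S [NP [Pron everyone]] [VP [V visited]]]]
The smallest constituent containing 'scope everyone' is the VP spanning 'questioned the scope everyone'; no single node in the tree dominates exactly the given words.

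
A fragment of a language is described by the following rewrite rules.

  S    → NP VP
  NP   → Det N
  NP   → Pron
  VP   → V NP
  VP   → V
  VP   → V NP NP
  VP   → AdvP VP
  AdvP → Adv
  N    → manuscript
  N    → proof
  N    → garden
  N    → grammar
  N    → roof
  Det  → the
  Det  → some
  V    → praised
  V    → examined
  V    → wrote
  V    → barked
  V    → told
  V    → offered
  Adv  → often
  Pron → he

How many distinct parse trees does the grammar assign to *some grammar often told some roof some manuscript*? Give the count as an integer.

1

[S [NP [Det some] [N grammar]] [VP [AdvP [Adv often]] [VP [V told] [NP [Det some] [N roof]] [NP [Det some] [N manuscript]]]]]
No rule offers an alternative attachment or grouping for any span, so this is the only derivation.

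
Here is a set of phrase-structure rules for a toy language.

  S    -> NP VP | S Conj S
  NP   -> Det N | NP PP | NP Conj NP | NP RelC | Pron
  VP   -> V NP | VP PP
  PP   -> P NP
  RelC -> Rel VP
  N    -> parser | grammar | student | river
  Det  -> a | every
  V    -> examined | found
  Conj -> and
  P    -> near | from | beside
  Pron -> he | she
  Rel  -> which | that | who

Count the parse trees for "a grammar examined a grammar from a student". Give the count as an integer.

2

The two bracketings:
[S [NP [Det a] [N grammar]] [VP [V examined] [NP [NP [Det a] [N grammar]] [PP [P from] [NP [Det a] [N student]]]]]]
[S [NP [Det a] [N grammar]] [VP [VP [V examined] [NP [Det a] [N grammar]]] [PP [P from] [NP [Det a] [N student]]]]]
The difference turns on whether NP → NP PP is used at the relevant span, versus an alternative expansion of NP.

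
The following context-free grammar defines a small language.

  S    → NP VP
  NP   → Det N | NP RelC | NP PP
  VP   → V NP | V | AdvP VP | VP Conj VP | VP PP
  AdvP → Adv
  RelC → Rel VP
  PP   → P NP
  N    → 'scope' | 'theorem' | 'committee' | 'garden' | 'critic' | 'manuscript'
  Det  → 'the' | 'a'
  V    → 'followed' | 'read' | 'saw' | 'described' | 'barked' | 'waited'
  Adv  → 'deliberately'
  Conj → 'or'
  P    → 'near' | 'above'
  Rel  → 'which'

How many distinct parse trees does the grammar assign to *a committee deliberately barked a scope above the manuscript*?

Two of the 3 distinct bracketings:
[S [NP [Det a] [N committee]] [VP [AdvP [Adv deliberately]] [VP [V barked] [NP [NP [Det a] [N scope]] [PP [P above] [NP [Det the] [N manuscript]]]]]]]
[S [NP [Det a] [N committee]] [VP [AdvP [Adv deliberately]] [VP [VP [V barked] [NP [Det a] [N scope]]] [PP [P above] [NP [Det the] [N manuscript]]]]]]
The difference turns on whether NP → NP PP is used at the relevant span, versus an alternative expansion of NP.

3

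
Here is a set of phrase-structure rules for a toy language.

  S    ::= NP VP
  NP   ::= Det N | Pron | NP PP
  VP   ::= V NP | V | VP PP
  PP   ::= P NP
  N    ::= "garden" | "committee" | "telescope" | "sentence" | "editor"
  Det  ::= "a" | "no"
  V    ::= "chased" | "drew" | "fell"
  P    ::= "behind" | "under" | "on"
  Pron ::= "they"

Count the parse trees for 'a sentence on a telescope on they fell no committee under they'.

Two of the 4 distinct bracketings:
[S [NP [NP [Det a] [N sentence]] [PP [P on] [NP [NP [Det a] [N telescope]] [PP [P on] [NP [Pron they]]]]]] [VP [V fell] [NP [NP [Det no] [N committee]] [PP [P under] [NP [Pron they]]]]]]
[S [NP [NP [Det a] [N sentence]] [PP [P on] [NP [NP [Det a] [N telescope]] [PP [P on] [NP [Pron they]]]]]] [VP [VP [V fell] [NP [Det no] [N committee]]] [PP [P under] [NP [Pron they]]]]]
The difference turns on whether VP → VP PP is used at the relevant span, versus an alternative expansion of VP.

4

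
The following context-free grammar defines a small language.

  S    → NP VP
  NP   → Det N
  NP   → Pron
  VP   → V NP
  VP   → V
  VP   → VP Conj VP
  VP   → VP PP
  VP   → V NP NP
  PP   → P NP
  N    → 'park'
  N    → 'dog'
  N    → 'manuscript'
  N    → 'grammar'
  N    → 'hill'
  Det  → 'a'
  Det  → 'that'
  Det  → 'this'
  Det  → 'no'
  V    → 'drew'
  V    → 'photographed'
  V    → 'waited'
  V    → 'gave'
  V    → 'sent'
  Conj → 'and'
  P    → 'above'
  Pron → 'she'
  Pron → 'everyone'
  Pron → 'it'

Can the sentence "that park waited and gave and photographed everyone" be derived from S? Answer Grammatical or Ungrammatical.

Grammatical

[S [NP [Det that] [N park]] [VP [VP [V waited]] [Conj and] [VP [VP [V gave]] [Conj and] [VP [V photographed] [NP [Pron everyone]]]]]]
The bracketing above is licensed at every node by one of the given productions, with S at the root.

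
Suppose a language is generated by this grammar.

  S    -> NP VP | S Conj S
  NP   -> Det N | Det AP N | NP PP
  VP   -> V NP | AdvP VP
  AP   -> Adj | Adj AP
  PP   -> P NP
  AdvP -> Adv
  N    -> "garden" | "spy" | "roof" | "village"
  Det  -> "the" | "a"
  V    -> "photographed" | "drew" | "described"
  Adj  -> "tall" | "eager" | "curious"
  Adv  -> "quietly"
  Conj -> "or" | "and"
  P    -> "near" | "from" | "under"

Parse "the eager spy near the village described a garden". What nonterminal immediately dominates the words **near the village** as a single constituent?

S
  NP
    NP
      Det: the
      AP
        Adj: eager
      N: spy
    PP
      P: near
      NP
        Det: the
        N: village
  VP
    V: described
    NP
      Det: a
      N: garden
The span 'near the village' is the PP node built by PP → P NP.

PP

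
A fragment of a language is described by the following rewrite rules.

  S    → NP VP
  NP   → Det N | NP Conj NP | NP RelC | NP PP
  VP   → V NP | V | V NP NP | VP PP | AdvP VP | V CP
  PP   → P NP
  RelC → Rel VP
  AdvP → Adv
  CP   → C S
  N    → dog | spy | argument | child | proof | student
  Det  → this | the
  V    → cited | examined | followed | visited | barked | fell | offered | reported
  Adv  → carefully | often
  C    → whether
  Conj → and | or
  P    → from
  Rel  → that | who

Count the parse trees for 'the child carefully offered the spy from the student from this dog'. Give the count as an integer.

Two of the 9 distinct bracketings:
[S [NP [Det the] [N child]] [VP [VP [AdvP [Adv carefully]] [VP [V offered] [NP [Det the] [N spy]]]] [PP [P from] [NP [NP [Det the] [N student]] [PP [P from] [NP [Det this] [N dog]]]]]]]
[S [NP [Det the] [N child]] [VP [VP [VP [AdvP [Adv carefully]] [VP [V offered] [NP [Det the] [N spy]]]] [PP [P from] [NP [Det the] [N student]]]] [PP [P from] [NP [Det this] [N dog]]]]]
The difference turns on whether NP → NP PP is used at the relevant span, versus an alternative expansion of NP.

9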